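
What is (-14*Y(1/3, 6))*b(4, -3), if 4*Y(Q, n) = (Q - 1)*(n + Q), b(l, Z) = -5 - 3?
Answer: -1064/9 ≈ -118.22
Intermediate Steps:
b(l, Z) = -8
Y(Q, n) = (-1 + Q)*(Q + n)/4 (Y(Q, n) = ((Q - 1)*(n + Q))/4 = ((-1 + Q)*(Q + n))/4 = (-1 + Q)*(Q + n)/4)
(-14*Y(1/3, 6))*b(4, -3) = -14*(-¼/3 - ¼*6 + (1/3)²/4 + (¼)*6/3)*(-8) = -14*(-¼*⅓ - 3/2 + (⅓)²/4 + (¼)*(⅓)*6)*(-8) = -14*(-1/12 - 3/2 + (¼)*(⅑) + ½)*(-8) = -14*(-1/12 - 3/2 + 1/36 + ½)*(-8) = -14*(-19/18)*(-8) = (133/9)*(-8) = -1064/9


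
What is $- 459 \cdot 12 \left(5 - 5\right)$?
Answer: $0$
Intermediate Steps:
$- 459 \cdot 12 \left(5 - 5\right) = - 459 \cdot 12 \cdot 0 = \left(-459\right) 0 = 0$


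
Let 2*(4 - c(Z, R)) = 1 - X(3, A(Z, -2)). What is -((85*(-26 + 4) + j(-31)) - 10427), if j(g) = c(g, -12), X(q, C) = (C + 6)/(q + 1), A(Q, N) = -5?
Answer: 98347/8 ≈ 12293.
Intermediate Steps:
X(q, C) = (6 + C)/(1 + q)
c(Z, R) = 29/8 (c(Z, R) = 4 - (1 - (6 - 5)/(1 + 3))/2 = 4 - (1 - 1/4)/2 = 4 - (1 - 1*¼)/2 = 4 - (1 - ¼)/2 = 4 - ½*¾ = 4 - 3/8 = 29/8)
j(g) = 29/8
-((85*(-26 + 4) + j(-31)) - 10427) = -((85*(-26 + 4) + 29/8) - 10427) = -((85*(-22) + 29/8) - 10427) = -((-1870 + 29/8) - 10427) = -(-14931/8 - 10427) = -1*(-98347/8) = 98347/8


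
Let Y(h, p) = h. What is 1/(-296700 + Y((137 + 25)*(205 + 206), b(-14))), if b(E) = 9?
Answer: -1/230118 ≈ -4.3456e-6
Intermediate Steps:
1/(-296700 + Y((137 + 25)*(205 + 206), b(-14))) = 1/(-296700 + (137 + 25)*(205 + 206)) = 1/(-296700 + 162*411) = 1/(-296700 + 66582) = 1/(-230118) = -1/230118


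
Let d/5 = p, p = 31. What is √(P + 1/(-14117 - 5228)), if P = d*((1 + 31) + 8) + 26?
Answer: 123*√154005545/19345 ≈ 78.905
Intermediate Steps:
d = 155 (d = 5*31 = 155)
P = 6226 (P = 155*((1 + 31) + 8) + 26 = 155*(32 + 8) + 26 = 155*40 + 26 = 6200 + 26 = 6226)
√(P + 1/(-14117 - 5228)) = √(6226 + 1/(-14117 - 5228)) = √(6226 + 1/(-19345)) = √(6226 - 1/19345) = √(120441969/19345) = 123*√154005545/19345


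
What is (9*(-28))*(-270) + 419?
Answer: 68459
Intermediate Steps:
(9*(-28))*(-270) + 419 = -252*(-270) + 419 = 68040 + 419 = 68459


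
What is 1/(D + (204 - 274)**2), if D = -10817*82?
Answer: -1/882094 ≈ -1.1337e-6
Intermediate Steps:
D = -886994
1/(D + (204 - 274)**2) = 1/(-886994 + (204 - 274)**2) = 1/(-886994 + (-70)**2) = 1/(-886994 + 4900) = 1/(-882094) = -1/882094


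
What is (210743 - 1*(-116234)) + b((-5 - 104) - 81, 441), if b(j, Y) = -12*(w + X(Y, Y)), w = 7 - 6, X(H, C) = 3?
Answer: 326929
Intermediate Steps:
w = 1
b(j, Y) = -48 (b(j, Y) = -12*(1 + 3) = -12*4 = -48)
(210743 - 1*(-116234)) + b((-5 - 104) - 81, 441) = (210743 - 1*(-116234)) - 48 = (210743 + 116234) - 48 = 326977 - 48 = 326929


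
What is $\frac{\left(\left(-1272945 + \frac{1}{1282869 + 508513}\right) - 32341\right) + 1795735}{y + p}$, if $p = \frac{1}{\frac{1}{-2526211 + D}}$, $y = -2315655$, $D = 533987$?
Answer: $- \frac{878581510519}{7717056898778} \approx -0.11385$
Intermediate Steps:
$p = -1992224$ ($p = \frac{1}{\frac{1}{-2526211 + 533987}} = \frac{1}{\frac{1}{-1992224}} = \frac{1}{- \frac{1}{1992224}} = -1992224$)
$\frac{\left(\left(-1272945 + \frac{1}{1282869 + 508513}\right) - 32341\right) + 1795735}{y + p} = \frac{\left(\left(-1272945 + \frac{1}{1282869 + 508513}\right) - 32341\right) + 1795735}{-2315655 - 1992224} = \frac{\left(\left(-1272945 + \frac{1}{1791382}\right) - 32341\right) + 1795735}{-4307879} = \left(\left(\left(-1272945 + \frac{1}{1791382}\right) - 32341\right) + 1795735\right) \left(- \frac{1}{4307879}\right) = \left(\left(- \frac{2280330759989}{1791382} - 32341\right) + 1795735\right) \left(- \frac{1}{4307879}\right) = \left(- \frac{2338265845251}{1791382} + 1795735\right) \left(- \frac{1}{4307879}\right) = \frac{878581510519}{1791382} \left(- \frac{1}{4307879}\right) = - \frac{878581510519}{7717056898778}$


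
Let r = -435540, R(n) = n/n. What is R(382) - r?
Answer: 435541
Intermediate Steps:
R(n) = 1
R(382) - r = 1 - 1*(-435540) = 1 + 435540 = 435541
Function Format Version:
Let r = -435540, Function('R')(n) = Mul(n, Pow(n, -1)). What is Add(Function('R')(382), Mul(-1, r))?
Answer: 435541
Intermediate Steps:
Function('R')(n) = 1
Add(Function('R')(382), Mul(-1, r)) = Add(1, Mul(-1, -435540)) = Add(1, 435540) = 435541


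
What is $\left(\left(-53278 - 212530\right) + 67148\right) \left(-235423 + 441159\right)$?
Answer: $-40871513760$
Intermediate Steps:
$\left(\left(-53278 - 212530\right) + 67148\right) \left(-235423 + 441159\right) = \left(-265808 + 67148\right) 205736 = \left(-198660\right) 205736 = -40871513760$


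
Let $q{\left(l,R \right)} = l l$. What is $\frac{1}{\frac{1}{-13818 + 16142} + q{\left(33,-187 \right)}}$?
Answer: $\frac{2324}{2530837} \approx 0.00091827$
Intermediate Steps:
$q{\left(l,R \right)} = l^{2}$
$\frac{1}{\frac{1}{-13818 + 16142} + q{\left(33,-187 \right)}} = \frac{1}{\frac{1}{-13818 + 16142} + 33^{2}} = \frac{1}{\frac{1}{2324} + 1089} = \frac{1}{\frac{2530837}{2324}} = \frac{2324}{2530837}$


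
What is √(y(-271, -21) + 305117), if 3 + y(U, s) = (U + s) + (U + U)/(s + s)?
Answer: √134432193/21 ≈ 552.12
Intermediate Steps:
y(U, s) = -3 + U + s + U/s (y(U, s) = -3 + ((U + s) + (U + U)/(s + s)) = -3 + ((U + s) + (2*U)/((2*s))) = -3 + ((U + s) + (2*U)*(1/(2*s))) = -3 + ((U + s) + U/s) = -3 + (U + s + U/s) = -3 + U + s + U/s)
√(y(-271, -21) + 305117) = √((-3 - 271 - 21 - 271/(-21)) + 305117) = √((-3 - 271 - 21 - 271*(-1/21)) + 305117) = √((-3 - 271 - 21 + 271/21) + 305117) = √(-5924/21 + 305117) = √(6401533/21) = √134432193/21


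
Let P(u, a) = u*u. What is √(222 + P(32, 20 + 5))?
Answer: √1246 ≈ 35.299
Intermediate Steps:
P(u, a) = u²
√(222 + P(32, 20 + 5)) = √(222 + 32²) = √(222 + 1024) = √1246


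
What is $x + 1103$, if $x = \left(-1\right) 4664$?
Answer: $-3561$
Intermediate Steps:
$x = -4664$
$x + 1103 = -4664 + 1103 = -3561$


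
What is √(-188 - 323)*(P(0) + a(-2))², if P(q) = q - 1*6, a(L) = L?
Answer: 64*I*√511 ≈ 1446.7*I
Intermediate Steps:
P(q) = -6 + q (P(q) = q - 6 = -6 + q)
√(-188 - 323)*(P(0) + a(-2))² = √(-188 - 323)*((-6 + 0) - 2)² = √(-511)*(-6 - 2)² = (I*√511)*(-8)² = (I*√511)*64 = 64*I*√511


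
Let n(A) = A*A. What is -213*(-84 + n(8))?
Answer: 4260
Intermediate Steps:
n(A) = A**2
-213*(-84 + n(8)) = -213*(-84 + 8**2) = -213*(-84 + 64) = -213*(-20) = 4260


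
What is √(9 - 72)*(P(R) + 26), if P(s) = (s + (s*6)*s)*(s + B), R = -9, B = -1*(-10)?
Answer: 1509*I*√7 ≈ 3992.4*I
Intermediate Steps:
B = 10
P(s) = (10 + s)*(s + 6*s²) (P(s) = (s + (s*6)*s)*(s + 10) = (s + (6*s)*s)*(10 + s) = (s + 6*s²)*(10 + s) = (10 + s)*(s + 6*s²))
√(9 - 72)*(P(R) + 26) = √(9 - 72)*(-9*(10 + 6*(-9)² + 61*(-9)) + 26) = √(-63)*(-9*(10 + 6*81 - 549) + 26) = (3*I*√7)*(-9*(10 + 486 - 549) + 26) = (3*I*√7)*(-9*(-53) + 26) = (3*I*√7)*(477 + 26) = (3*I*√7)*503 = 1509*I*√7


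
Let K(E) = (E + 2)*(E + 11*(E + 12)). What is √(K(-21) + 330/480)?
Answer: √36491/4 ≈ 47.757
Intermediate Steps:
K(E) = (2 + E)*(132 + 12*E) (K(E) = (2 + E)*(E + 11*(12 + E)) = (2 + E)*(E + (132 + 11*E)) = (2 + E)*(132 + 12*E))
√(K(-21) + 330/480) = √((264 + 12*(-21)² + 156*(-21)) + 330/480) = √((264 + 12*441 - 3276) + 330*(1/480)) = √((264 + 5292 - 3276) + 11/16) = √(2280 + 11/16) = √(36491/16) = √36491/4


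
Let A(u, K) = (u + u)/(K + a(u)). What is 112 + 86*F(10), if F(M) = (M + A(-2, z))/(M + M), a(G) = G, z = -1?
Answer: 2411/15 ≈ 160.73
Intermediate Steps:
A(u, K) = 2*u/(K + u) (A(u, K) = (u + u)/(K + u) = (2*u)/(K + u) = 2*u/(K + u))
F(M) = (4/3 + M)/(2*M) (F(M) = (M + 2*(-2)/(-1 - 2))/(M + M) = (M + 2*(-2)/(-3))/((2*M)) = (M + 2*(-2)*(-⅓))*(1/(2*M)) = (M + 4/3)*(1/(2*M)) = (4/3 + M)*(1/(2*M)) = (4/3 + M)/(2*M))
112 + 86*F(10) = 112 + 86*((⅙)*(4 + 3*10)/10) = 112 + 86*((⅙)*(⅒)*(4 + 30)) = 112 + 86*((⅙)*(⅒)*34) = 112 + 86*(17/30) = 112 + 731/15 = 2411/15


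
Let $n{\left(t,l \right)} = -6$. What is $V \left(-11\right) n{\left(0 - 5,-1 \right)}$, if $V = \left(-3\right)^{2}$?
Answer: $594$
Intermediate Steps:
$V = 9$
$V \left(-11\right) n{\left(0 - 5,-1 \right)} = 9 \left(-11\right) \left(-6\right) = \left(-99\right) \left(-6\right) = 594$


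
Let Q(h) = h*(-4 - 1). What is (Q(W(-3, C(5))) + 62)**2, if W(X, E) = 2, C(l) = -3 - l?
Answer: 2704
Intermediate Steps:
Q(h) = -5*h (Q(h) = h*(-5) = -5*h)
(Q(W(-3, C(5))) + 62)**2 = (-5*2 + 62)**2 = (-10 + 62)**2 = 52**2 = 2704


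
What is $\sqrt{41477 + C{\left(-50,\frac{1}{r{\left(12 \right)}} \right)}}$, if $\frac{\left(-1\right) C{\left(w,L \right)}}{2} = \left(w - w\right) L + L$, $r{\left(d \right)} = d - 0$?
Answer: $\frac{\sqrt{1493166}}{6} \approx 203.66$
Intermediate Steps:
$r{\left(d \right)} = d$ ($r{\left(d \right)} = d + 0 = d$)
$C{\left(w,L \right)} = - 2 L$ ($C{\left(w,L \right)} = - 2 \left(\left(w - w\right) L + L\right) = - 2 \left(0 L + L\right) = - 2 \left(0 + L\right) = - 2 L$)
$\sqrt{41477 + C{\left(-50,\frac{1}{r{\left(12 \right)}} \right)}} = \sqrt{41477 - \frac{2}{12}} = \sqrt{41477 - \frac{1}{6}} = \sqrt{\frac{248861}{6}} = \frac{\sqrt{1493166}}{6}$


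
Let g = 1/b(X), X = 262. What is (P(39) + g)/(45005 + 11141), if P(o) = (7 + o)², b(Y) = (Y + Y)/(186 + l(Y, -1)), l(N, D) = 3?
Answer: 1108973/29420504 ≈ 0.037694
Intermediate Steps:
b(Y) = 2*Y/189 (b(Y) = (Y + Y)/(186 + 3) = (2*Y)/189 = (2*Y)*(1/189) = 2*Y/189)
g = 189/524 (g = 1/((2/189)*262) = 1/(524/189) = 189/524 ≈ 0.36069)
(P(39) + g)/(45005 + 11141) = ((7 + 39)² + 189/524)/(45005 + 11141) = (46² + 189/524)/56146 = (2116 + 189/524)*(1/56146) = (1108973/524)*(1/56146) = 1108973/29420504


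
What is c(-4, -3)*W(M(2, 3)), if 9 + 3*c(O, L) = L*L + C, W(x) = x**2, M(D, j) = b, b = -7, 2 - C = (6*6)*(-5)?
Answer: 8918/3 ≈ 2972.7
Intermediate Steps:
C = 182 (C = 2 - 6*6*(-5) = 2 - 36*(-5) = 2 - 1*(-180) = 2 + 180 = 182)
M(D, j) = -7
c(O, L) = 173/3 + L**2/3 (c(O, L) = -3 + (L*L + 182)/3 = -3 + (L**2 + 182)/3 = -3 + (182 + L**2)/3 = -3 + (182/3 + L**2/3) = 173/3 + L**2/3)
c(-4, -3)*W(M(2, 3)) = (173/3 + (1/3)*(-3)**2)*(-7)**2 = (173/3 + (1/3)*9)*49 = (173/3 + 3)*49 = (182/3)*49 = 8918/3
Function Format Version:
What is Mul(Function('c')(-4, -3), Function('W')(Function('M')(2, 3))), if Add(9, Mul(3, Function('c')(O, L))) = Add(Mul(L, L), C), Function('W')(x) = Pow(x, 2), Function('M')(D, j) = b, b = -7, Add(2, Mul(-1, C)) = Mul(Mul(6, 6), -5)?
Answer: Rational(8918, 3) ≈ 2972.7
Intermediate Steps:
C = 182 (C = Add(2, Mul(-1, Mul(Mul(6, 6), -5))) = Add(2, Mul(-1, Mul(36, -5))) = Add(2, Mul(-1, -180)) = Add(2, 180) = 182)
Function('M')(D, j) = -7
Function('c')(O, L) = Add(Rational(173, 3), Mul(Rational(1, 3), Pow(L, 2))) (Function('c')(O, L) = Add(-3, Mul(Rational(1, 3), Add(Mul(L, L), 182))) = Add(-3, Mul(Rational(1, 3), Add(Pow(L, 2), 182))) = Add(-3, Mul(Rational(1, 3), Add(182, Pow(L, 2)))) = Add(-3, Add(Rational(182, 3), Mul(Rational(1, 3), Pow(L, 2)))) = Add(Rational(173, 3), Mul(Rational(1, 3), Pow(L, 2))))
Mul(Function('c')(-4, -3), Function('W')(Function('M')(2, 3))) = Mul(Add(Rational(173, 3), Mul(Rational(1, 3), Pow(-3, 2))), Pow(-7, 2)) = Mul(Add(Rational(173, 3), Mul(Rational(1, 3), 9)), 49) = Mul(Add(Rational(173, 3), 3), 49) = Mul(Rational(182, 3), 49) = Rational(8918, 3)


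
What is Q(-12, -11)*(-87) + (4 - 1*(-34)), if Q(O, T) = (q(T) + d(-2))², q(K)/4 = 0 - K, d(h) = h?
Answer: -153430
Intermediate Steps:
q(K) = -4*K (q(K) = 4*(0 - K) = 4*(-K) = -4*K)
Q(O, T) = (-2 - 4*T)² (Q(O, T) = (-4*T - 2)² = (-2 - 4*T)²)
Q(-12, -11)*(-87) + (4 - 1*(-34)) = (4*(1 + 2*(-11))²)*(-87) + (4 - 1*(-34)) = (4*(1 - 22)²)*(-87) + (4 + 34) = (4*(-21)²)*(-87) + 38 = (4*441)*(-87) + 38 = 1764*(-87) + 38 = -153468 + 38 = -153430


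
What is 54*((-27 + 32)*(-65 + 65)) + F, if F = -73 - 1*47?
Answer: -120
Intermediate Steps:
F = -120 (F = -73 - 47 = -120)
54*((-27 + 32)*(-65 + 65)) + F = 54*((-27 + 32)*(-65 + 65)) - 120 = 54*(5*0) - 120 = 54*0 - 120 = 0 - 120 = -120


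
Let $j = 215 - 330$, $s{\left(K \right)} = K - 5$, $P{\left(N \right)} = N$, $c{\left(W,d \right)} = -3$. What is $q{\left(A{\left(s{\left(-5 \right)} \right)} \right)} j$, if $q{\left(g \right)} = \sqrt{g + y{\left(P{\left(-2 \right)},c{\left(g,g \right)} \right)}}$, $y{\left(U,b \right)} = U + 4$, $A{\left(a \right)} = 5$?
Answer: $- 115 \sqrt{7} \approx -304.26$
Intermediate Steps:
$s{\left(K \right)} = -5 + K$ ($s{\left(K \right)} = K - 5 = -5 + K$)
$j = -115$ ($j = 215 - 330 = -115$)
$y{\left(U,b \right)} = 4 + U$
$q{\left(g \right)} = \sqrt{2 + g}$ ($q{\left(g \right)} = \sqrt{g + \left(4 - 2\right)} = \sqrt{g + 2} = \sqrt{2 + g}$)
$q{\left(A{\left(s{\left(-5 \right)} \right)} \right)} j = \sqrt{2 + 5} \left(-115\right) = \sqrt{7} \left(-115\right) = - 115 \sqrt{7}$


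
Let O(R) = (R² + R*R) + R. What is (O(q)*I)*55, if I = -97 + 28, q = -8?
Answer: -455400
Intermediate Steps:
I = -69
O(R) = R + 2*R² (O(R) = (R² + R²) + R = 2*R² + R = R + 2*R²)
(O(q)*I)*55 = (-8*(1 + 2*(-8))*(-69))*55 = (-8*(1 - 16)*(-69))*55 = (-8*(-15)*(-69))*55 = (120*(-69))*55 = -8280*55 = -455400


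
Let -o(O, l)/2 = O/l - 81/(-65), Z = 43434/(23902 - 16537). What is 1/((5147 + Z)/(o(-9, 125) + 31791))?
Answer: 25363370469/4111367975 ≈ 6.1691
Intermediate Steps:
Z = 14478/2455 (Z = 43434/7365 = 43434*(1/7365) = 14478/2455 ≈ 5.8974)
o(O, l) = -162/65 - 2*O/l (o(O, l) = -2*(O/l - 81/(-65)) = -2*(O/l - 81*(-1/65)) = -2*(O/l + 81/65) = -2*(81/65 + O/l) = -162/65 - 2*O/l)
1/((5147 + Z)/(o(-9, 125) + 31791)) = 1/((5147 + 14478/2455)/((-162/65 - 2*(-9)/125) + 31791)) = 1/(12650363/(2455*((-162/65 - 2*(-9)*1/125) + 31791))) = 1/(12650363/(2455*((-162/65 + 18/125) + 31791))) = 1/(12650363/(2455*(-3816/1625 + 31791))) = 1/(12650363/(2455*(51656559/1625))) = 1/((12650363/2455)*(1625/51656559)) = 1/(4111367975/25363370469) = 25363370469/4111367975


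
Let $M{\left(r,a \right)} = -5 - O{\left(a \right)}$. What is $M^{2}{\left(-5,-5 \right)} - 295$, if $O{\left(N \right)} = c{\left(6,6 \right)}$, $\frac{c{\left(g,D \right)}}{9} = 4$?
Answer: $1386$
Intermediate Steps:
$c{\left(g,D \right)} = 36$ ($c{\left(g,D \right)} = 9 \cdot 4 = 36$)
$O{\left(N \right)} = 36$
$M{\left(r,a \right)} = -41$ ($M{\left(r,a \right)} = -5 - 36 = -41$)
$M^{2}{\left(-5,-5 \right)} - 295 = \left(-41\right)^{2} - 295 = 1681 - 295 = 1386$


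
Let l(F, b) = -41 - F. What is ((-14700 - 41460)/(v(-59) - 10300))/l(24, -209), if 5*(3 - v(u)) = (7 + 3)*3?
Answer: -864/10303 ≈ -0.083859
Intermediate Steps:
v(u) = -3 (v(u) = 3 - (7 + 3)*3/5 = 3 - 2*3 = 3 - 1/5*30 = 3 - 6 = -3)
((-14700 - 41460)/(v(-59) - 10300))/l(24, -209) = ((-14700 - 41460)/(-3 - 10300))/(-41 - 1*24) = (-56160/(-10303))/(-41 - 24) = -56160*(-1/10303)/(-65) = (56160/10303)*(-1/65) = -864/10303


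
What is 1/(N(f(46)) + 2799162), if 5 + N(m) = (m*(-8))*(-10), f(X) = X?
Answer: 1/2802837 ≈ 3.5678e-7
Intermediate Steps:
N(m) = -5 + 80*m (N(m) = -5 + (m*(-8))*(-10) = -5 - 8*m*(-10) = -5 + 80*m)
1/(N(f(46)) + 2799162) = 1/((-5 + 80*46) + 2799162) = 1/((-5 + 3680) + 2799162) = 1/(3675 + 2799162) = 1/2802837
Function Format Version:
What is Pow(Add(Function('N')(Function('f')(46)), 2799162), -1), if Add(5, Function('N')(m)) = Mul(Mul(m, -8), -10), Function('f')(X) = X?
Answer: Rational(1, 2802837) ≈ 3.5678e-7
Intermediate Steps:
Function('N')(m) = Add(-5, Mul(80, m)) (Function('N')(m) = Add(-5, Mul(Mul(m, -8), -10)) = Add(-5, Mul(Mul(-8, m), -10)) = Add(-5, Mul(80, m)))
Pow(Add(Function('N')(Function('f')(46)), 2799162), -1) = Pow(Add(Add(-5, Mul(80, 46)), 2799162), -1) = Pow(Add(Add(-5, 3680), 2799162), -1) = Pow(Add(3675, 2799162), -1) = Pow(2802837, -1) = Rational(1, 2802837)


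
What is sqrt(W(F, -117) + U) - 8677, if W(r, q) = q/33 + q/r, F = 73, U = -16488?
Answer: -8677 + I*sqrt(10634930394)/803 ≈ -8677.0 + 128.43*I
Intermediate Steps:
W(r, q) = q/33 + q/r (W(r, q) = q*(1/33) + q/r = q/33 + q/r)
sqrt(W(F, -117) + U) - 8677 = sqrt(((1/33)*(-117) - 117/73) - 16488) - 8677 = sqrt((-39/11 - 117*1/73) - 16488) - 8677 = sqrt((-39/11 - 117/73) - 16488) - 8677 = sqrt(-4134/803 - 16488) - 8677 = sqrt(-13243998/803) - 8677 = I*sqrt(10634930394)/803 - 8677 = -8677 + I*sqrt(10634930394)/803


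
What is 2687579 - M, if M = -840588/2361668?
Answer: 1586792540590/590417 ≈ 2.6876e+6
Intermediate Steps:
M = -210147/590417 (M = -840588*1/2361668 = -210147/590417 ≈ -0.35593)
2687579 - M = 2687579 - 1*(-210147/590417) = 2687579 + 210147/590417 = 1586792540590/590417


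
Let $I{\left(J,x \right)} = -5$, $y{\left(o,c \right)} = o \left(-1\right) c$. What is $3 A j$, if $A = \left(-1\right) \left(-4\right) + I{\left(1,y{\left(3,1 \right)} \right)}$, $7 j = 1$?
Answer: $- \frac{3}{7} \approx -0.42857$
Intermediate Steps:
$y{\left(o,c \right)} = - c o$ ($y{\left(o,c \right)} = - o c = - c o$)
$j = \frac{1}{7}$ ($j = \frac{1}{7} \cdot 1 = \frac{1}{7} \approx 0.14286$)
$A = -1$ ($A = \left(-1\right) \left(-4\right) - 5 = 4 - 5 = -1$)
$3 A j = 3 \left(-1\right) \frac{1}{7} = \left(-3\right) \frac{1}{7} = - \frac{3}{7}$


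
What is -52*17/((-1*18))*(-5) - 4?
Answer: -2246/9 ≈ -249.56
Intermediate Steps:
-52*17/((-1*18))*(-5) - 4 = -52*17/(-18)*(-5) - 4 = -52*17*(-1/18)*(-5) - 4 = -(-442)*(-5)/9 - 4 = -52*85/18 - 4 = -2210/9 - 4 = -2246/9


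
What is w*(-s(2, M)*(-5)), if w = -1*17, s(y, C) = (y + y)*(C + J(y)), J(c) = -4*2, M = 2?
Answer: 2040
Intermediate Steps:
J(c) = -8
s(y, C) = 2*y*(-8 + C) (s(y, C) = (y + y)*(C - 8) = (2*y)*(-8 + C) = 2*y*(-8 + C))
w = -17
w*(-s(2, M)*(-5)) = -17*(-2*2*(-8 + 2))*(-5) = -17*(-2*2*(-6))*(-5) = -17*(-1*(-24))*(-5) = -408*(-5) = -17*(-120) = 2040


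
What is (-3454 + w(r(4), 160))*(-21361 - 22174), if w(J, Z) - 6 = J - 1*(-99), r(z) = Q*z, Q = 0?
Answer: 145798715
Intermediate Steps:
r(z) = 0 (r(z) = 0*z = 0)
w(J, Z) = 105 + J (w(J, Z) = 6 + (J - 1*(-99)) = 6 + (J + 99) = 6 + (99 + J) = 105 + J)
(-3454 + w(r(4), 160))*(-21361 - 22174) = (-3454 + (105 + 0))*(-21361 - 22174) = (-3454 + 105)*(-43535) = -3349*(-43535) = 145798715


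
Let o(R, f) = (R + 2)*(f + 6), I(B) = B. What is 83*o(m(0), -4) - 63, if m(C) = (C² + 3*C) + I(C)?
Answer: 269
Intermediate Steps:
m(C) = C² + 4*C (m(C) = (C² + 3*C) + C = C² + 4*C)
o(R, f) = (2 + R)*(6 + f)
83*o(m(0), -4) - 63 = 83*(12 + 2*(-4) + 6*(0*(4 + 0)) + (0*(4 + 0))*(-4)) - 63 = 83*(12 - 8 + 6*(0*4) + (0*4)*(-4)) - 63 = 83*(12 - 8 + 6*0 + 0*(-4)) - 63 = 83*(12 - 8 + 0 + 0) - 63 = 83*4 - 63 = 332 - 63 = 269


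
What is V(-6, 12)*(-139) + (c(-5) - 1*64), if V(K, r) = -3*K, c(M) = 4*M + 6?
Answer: -2580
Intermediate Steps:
c(M) = 6 + 4*M
V(-6, 12)*(-139) + (c(-5) - 1*64) = -3*(-6)*(-139) + ((6 + 4*(-5)) - 1*64) = 18*(-139) + ((6 - 20) - 64) = -2502 + (-14 - 64) = -2502 - 78 = -2580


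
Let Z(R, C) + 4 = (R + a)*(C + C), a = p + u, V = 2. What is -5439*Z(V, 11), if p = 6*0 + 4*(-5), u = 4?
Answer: 1696968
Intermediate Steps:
p = -20 (p = 0 - 20 = -20)
a = -16 (a = -20 + 4 = -16)
Z(R, C) = -4 + 2*C*(-16 + R) (Z(R, C) = -4 + (R - 16)*(C + C) = -4 + (-16 + R)*(2*C) = -4 + 2*C*(-16 + R))
-5439*Z(V, 11) = -5439*(-4 - 32*11 + 2*11*2) = -5439*(-4 - 352 + 44) = -5439*(-312) = 1696968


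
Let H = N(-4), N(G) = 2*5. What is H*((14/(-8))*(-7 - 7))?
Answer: 245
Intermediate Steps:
N(G) = 10
H = 10
H*((14/(-8))*(-7 - 7)) = 10*((14/(-8))*(-7 - 7)) = 10*((14*(-⅛))*(-14)) = 10*(-7/4*(-14)) = 10*(49/2) = 245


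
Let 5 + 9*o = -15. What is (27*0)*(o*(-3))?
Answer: 0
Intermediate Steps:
o = -20/9 (o = -5/9 + (1/9)*(-15) = -5/9 - 5/3 = -20/9 ≈ -2.2222)
(27*0)*(o*(-3)) = (27*0)*(-20/9*(-3)) = 0*(20/3) = 0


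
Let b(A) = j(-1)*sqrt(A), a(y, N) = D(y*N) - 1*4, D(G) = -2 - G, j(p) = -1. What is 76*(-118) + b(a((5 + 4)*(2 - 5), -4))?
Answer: -8968 - I*sqrt(114) ≈ -8968.0 - 10.677*I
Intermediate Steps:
a(y, N) = -6 - N*y (a(y, N) = (-2 - y*N) - 1*4 = (-2 - N*y) - 4 = -6 - N*y)
b(A) = -sqrt(A)
76*(-118) + b(a((5 + 4)*(2 - 5), -4)) = 76*(-118) - sqrt(-6 - 1*(-4)*(5 + 4)*(2 - 5)) = -8968 - sqrt(-6 - 1*(-4)*9*(-3)) = -8968 - sqrt(-6 - 1*(-4)*(-27)) = -8968 - sqrt(-6 - 108) = -8968 - sqrt(-114) = -8968 - I*sqrt(114)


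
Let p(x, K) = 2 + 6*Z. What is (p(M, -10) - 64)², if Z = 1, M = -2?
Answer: 3136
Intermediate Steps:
p(x, K) = 8 (p(x, K) = 2 + 6*1 = 2 + 6 = 8)
(p(M, -10) - 64)² = (8 - 64)² = (-56)² = 3136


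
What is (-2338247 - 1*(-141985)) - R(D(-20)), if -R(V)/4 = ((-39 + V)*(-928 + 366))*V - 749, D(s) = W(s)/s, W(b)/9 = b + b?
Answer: -1349514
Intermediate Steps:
W(b) = 18*b (W(b) = 9*(b + b) = 9*(2*b) = 18*b)
D(s) = 18 (D(s) = (18*s)/s = 18)
R(V) = 2996 - 4*V*(21918 - 562*V) (R(V) = -4*(((-39 + V)*(-928 + 366))*V - 749) = -4*(((-39 + V)*(-562))*V - 749) = -4*((21918 - 562*V)*V - 749) = -4*(V*(21918 - 562*V) - 749) = -4*(-749 + V*(21918 - 562*V)) = 2996 - 4*V*(21918 - 562*V))
(-2338247 - 1*(-141985)) - R(D(-20)) = (-2338247 - 1*(-141985)) - (2996 - 87672*18 + 2248*18**2) = (-2338247 + 141985) - (2996 - 1578096 + 2248*324) = -2196262 - (2996 - 1578096 + 728352) = -2196262 - 1*(-846748) = -2196262 + 846748 = -1349514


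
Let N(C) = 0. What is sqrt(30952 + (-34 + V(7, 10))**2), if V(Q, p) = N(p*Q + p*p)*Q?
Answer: 2*sqrt(8027) ≈ 179.19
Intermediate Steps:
V(Q, p) = 0 (V(Q, p) = 0*Q = 0)
sqrt(30952 + (-34 + V(7, 10))**2) = sqrt(30952 + (-34 + 0)**2) = sqrt(30952 + (-34)**2) = sqrt(30952 + 1156) = sqrt(32108) = 2*sqrt(8027)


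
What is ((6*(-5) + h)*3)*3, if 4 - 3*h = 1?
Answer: -261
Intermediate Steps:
h = 1 (h = 4/3 - ⅓*1 = 4/3 - ⅓ = 1)
((6*(-5) + h)*3)*3 = ((6*(-5) + 1)*3)*3 = ((-30 + 1)*3)*3 = -29*3*3 = -87*3 = -261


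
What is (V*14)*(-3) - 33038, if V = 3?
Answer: -33164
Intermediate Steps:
(V*14)*(-3) - 33038 = (3*14)*(-3) - 33038 = 42*(-3) - 33038 = -126 - 33038 = -33164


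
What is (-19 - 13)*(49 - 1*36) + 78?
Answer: -338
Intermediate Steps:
(-19 - 13)*(49 - 1*36) + 78 = -32*(49 - 36) + 78 = -32*13 + 78 = -416 + 78 = -338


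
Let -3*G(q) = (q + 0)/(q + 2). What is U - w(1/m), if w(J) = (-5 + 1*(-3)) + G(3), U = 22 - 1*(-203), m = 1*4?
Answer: 1166/5 ≈ 233.20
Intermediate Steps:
m = 4
G(q) = -q/(3*(2 + q)) (G(q) = -(q + 0)/(3*(q + 2)) = -q/(3*(2 + q)))
U = 225 (U = 22 + 203 = 225)
w(J) = -41/5 (w(J) = (-5 + 1*(-3)) - 1*3/(6 + 3*3) = (-5 - 3) - 1*3/(6 + 9) = -8 - 1*3/15 = -8 - 1*3*1/15 = -8 - 1/5 = -41/5)
U - w(1/m) = 225 - 1*(-41/5) = 225 + 41/5 = 1166/5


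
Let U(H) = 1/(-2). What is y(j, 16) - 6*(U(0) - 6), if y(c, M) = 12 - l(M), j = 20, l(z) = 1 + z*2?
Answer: 18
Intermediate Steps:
l(z) = 1 + 2*z
U(H) = -½
y(c, M) = 11 - 2*M (y(c, M) = 12 - (1 + 2*M) = 12 + (-1 - 2*M) = 11 - 2*M)
y(j, 16) - 6*(U(0) - 6) = (11 - 2*16) - 6*(-½ - 6) = (11 - 32) - 6*(-13/2) = -21 + 39 = 18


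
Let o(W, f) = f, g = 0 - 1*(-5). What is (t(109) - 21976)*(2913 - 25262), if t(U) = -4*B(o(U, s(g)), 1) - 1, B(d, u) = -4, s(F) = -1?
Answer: 490806389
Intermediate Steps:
g = 5 (g = 0 + 5 = 5)
t(U) = 15 (t(U) = -4*(-4) - 1 = 16 - 1 = 15)
(t(109) - 21976)*(2913 - 25262) = (15 - 21976)*(2913 - 25262) = -21961*(-22349) = 490806389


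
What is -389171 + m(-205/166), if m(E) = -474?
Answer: -389645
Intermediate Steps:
-389171 + m(-205/166) = -389171 - 474 = -389645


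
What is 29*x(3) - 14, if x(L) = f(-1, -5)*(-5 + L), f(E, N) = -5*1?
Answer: 276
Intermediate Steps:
f(E, N) = -5
x(L) = 25 - 5*L (x(L) = -5*(-5 + L) = 25 - 5*L)
29*x(3) - 14 = 29*(25 - 5*3) - 14 = 29*(25 - 15) - 14 = 29*10 - 14 = 290 - 14 = 276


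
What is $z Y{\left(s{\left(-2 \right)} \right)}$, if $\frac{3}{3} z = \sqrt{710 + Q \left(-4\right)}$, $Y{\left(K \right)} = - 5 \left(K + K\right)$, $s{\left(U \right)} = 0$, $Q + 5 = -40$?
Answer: $0$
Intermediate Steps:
$Q = -45$ ($Q = -5 - 40 = -45$)
$Y{\left(K \right)} = - 10 K$ ($Y{\left(K \right)} = - 5 \cdot 2 K = - 10 K$)
$z = \sqrt{890}$ ($z = \sqrt{710 - -180} = \sqrt{710 + 180} = \sqrt{890} \approx 29.833$)
$z Y{\left(s{\left(-2 \right)} \right)} = \sqrt{890} \left(\left(-10\right) 0\right) = \sqrt{890} \cdot 0 = 0$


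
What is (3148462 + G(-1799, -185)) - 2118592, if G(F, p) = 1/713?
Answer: 734297311/713 ≈ 1.0299e+6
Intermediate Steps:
G(F, p) = 1/713
(3148462 + G(-1799, -185)) - 2118592 = (3148462 + 1/713) - 2118592 = 2244853407/713 - 2118592 = 734297311/713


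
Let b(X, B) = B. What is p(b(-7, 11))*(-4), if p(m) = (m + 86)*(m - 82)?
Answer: 27548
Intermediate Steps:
p(m) = (-82 + m)*(86 + m) (p(m) = (86 + m)*(-82 + m) = (-82 + m)*(86 + m))
p(b(-7, 11))*(-4) = (-7052 + 11² + 4*11)*(-4) = (-7052 + 121 + 44)*(-4) = -6887*(-4) = 27548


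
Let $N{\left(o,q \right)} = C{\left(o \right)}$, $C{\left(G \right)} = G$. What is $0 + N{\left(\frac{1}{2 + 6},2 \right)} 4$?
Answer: $\frac{1}{2} \approx 0.5$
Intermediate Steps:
$N{\left(o,q \right)} = o$
$0 + N{\left(\frac{1}{2 + 6},2 \right)} 4 = 0 + \frac{1}{2 + 6} \cdot 4 = 0 + \frac{1}{8} \cdot 4 = 0 + \frac{1}{2} = \frac{1}{2}$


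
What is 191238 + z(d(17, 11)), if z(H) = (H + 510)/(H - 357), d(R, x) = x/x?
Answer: 68080217/356 ≈ 1.9124e+5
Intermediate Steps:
d(R, x) = 1
z(H) = (510 + H)/(-357 + H)
191238 + z(d(17, 11)) = 191238 + (510 + 1)/(-357 + 1) = 191238 + 511/(-356) = 191238 - 1/356*511 = 191238 - 511/356 = 68080217/356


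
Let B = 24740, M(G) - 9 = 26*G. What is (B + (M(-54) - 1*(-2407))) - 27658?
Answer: -1906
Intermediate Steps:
M(G) = 9 + 26*G
(B + (M(-54) - 1*(-2407))) - 27658 = (24740 + ((9 + 26*(-54)) - 1*(-2407))) - 27658 = (24740 + ((9 - 1404) + 2407)) - 27658 = (24740 + (-1395 + 2407)) - 27658 = (24740 + 1012) - 27658 = 25752 - 27658 = -1906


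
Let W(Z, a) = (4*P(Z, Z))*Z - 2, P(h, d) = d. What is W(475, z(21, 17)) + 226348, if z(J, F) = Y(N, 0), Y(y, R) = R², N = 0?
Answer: 1128846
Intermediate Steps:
z(J, F) = 0 (z(J, F) = 0² = 0)
W(Z, a) = -2 + 4*Z² (W(Z, a) = (4*Z)*Z - 2 = 4*Z² - 2 = -2 + 4*Z²)
W(475, z(21, 17)) + 226348 = (-2 + 4*475²) + 226348 = (-2 + 4*225625) + 226348 = (-2 + 902500) + 226348 = 902498 + 226348 = 1128846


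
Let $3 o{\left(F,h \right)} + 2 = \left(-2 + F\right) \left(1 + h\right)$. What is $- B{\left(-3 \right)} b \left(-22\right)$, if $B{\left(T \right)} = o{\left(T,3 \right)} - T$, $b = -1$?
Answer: $\frac{286}{3} \approx 95.333$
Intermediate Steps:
$o{\left(F,h \right)} = - \frac{2}{3} + \frac{\left(1 + h\right) \left(-2 + F\right)}{3}$ ($o{\left(F,h \right)} = - \frac{2}{3} + \frac{\left(-2 + F\right) \left(1 + h\right)}{3} = - \frac{2}{3} + \frac{\left(1 + h\right) \left(-2 + F\right)}{3}$)
$B{\left(T \right)} = - \frac{10}{3} + \frac{T}{3}$ ($B{\left(T \right)} = \left(- \frac{4}{3} - 2 + \frac{T}{3} + \frac{1}{3} T 3\right) - T = \left(- \frac{4}{3} - 2 + \frac{T}{3} + T\right) - T = \left(- \frac{10}{3} + \frac{4 T}{3}\right) - T = - \frac{10}{3} + \frac{T}{3}$)
$- B{\left(-3 \right)} b \left(-22\right) = - (- \frac{10}{3} + \frac{1}{3} \left(-3\right)) \left(\left(-1\right) \left(-22\right)\right) = - (- \frac{10}{3} - 1) 22 = \left(-1\right) \left(- \frac{13}{3}\right) 22 = \frac{13}{3} \cdot 22 = \frac{286}{3}$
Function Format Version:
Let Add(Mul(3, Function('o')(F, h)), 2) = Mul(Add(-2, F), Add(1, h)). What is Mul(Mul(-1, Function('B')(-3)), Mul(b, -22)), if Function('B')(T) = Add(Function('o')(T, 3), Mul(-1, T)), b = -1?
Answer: Rational(286, 3) ≈ 95.333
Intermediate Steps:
Function('o')(F, h) = Add(Rational(-2, 3), Mul(Rational(1, 3), Add(1, h), Add(-2, F))) (Function('o')(F, h) = Add(Rational(-2, 3), Mul(Rational(1, 3), Mul(Add(-2, F), Add(1, h)))) = Add(Rational(-2, 3), Mul(Rational(1, 3), Mul(Add(1, h), Add(-2, F)))) = Add(Rational(-2, 3), Mul(Rational(1, 3), Add(1, h), Add(-2, F))))
Function('B')(T) = Add(Rational(-10, 3), Mul(Rational(1, 3), T)) (Function('B')(T) = Add(Add(Rational(-4, 3), Mul(Rational(-2, 3), 3), Mul(Rational(1, 3), T), Mul(Rational(1, 3), T, 3)), Mul(-1, T)) = Add(Add(Rational(-4, 3), -2, Mul(Rational(1, 3), T), T), Mul(-1, T)) = Add(Add(Rational(-10, 3), Mul(Rational(4, 3), T)), Mul(-1, T)) = Add(Rational(-10, 3), Mul(Rational(1, 3), T)))
Mul(Mul(-1, Function('B')(-3)), Mul(b, -22)) = Mul(Mul(-1, Add(Rational(-10, 3), Mul(Rational(1, 3), -3))), Mul(-1, -22)) = Mul(Mul(-1, Add(Rational(-10, 3), -1)), 22) = Mul(Mul(-1, Rational(-13, 3)), 22) = Mul(Rational(13, 3), 22) = Rational(286, 3)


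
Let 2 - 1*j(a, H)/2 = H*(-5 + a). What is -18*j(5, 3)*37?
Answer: -2664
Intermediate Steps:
j(a, H) = 4 - 2*H*(-5 + a)
-18*j(5, 3)*37 = -18*(4 + 10*3 - 2*3*5)*37 = -18*(4 + 30 - 30)*37 = -18*4*37 = -72*37 = -2664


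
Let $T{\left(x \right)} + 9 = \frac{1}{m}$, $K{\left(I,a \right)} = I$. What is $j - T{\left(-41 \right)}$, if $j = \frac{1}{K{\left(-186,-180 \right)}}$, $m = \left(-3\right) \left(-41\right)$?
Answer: $\frac{68531}{7626} \approx 8.9865$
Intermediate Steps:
$m = 123$
$j = - \frac{1}{186}$ ($j = \frac{1}{-186} = - \frac{1}{186} \approx -0.0053763$)
$T{\left(x \right)} = - \frac{1106}{123}$ ($T{\left(x \right)} = -9 + \frac{1}{123} = - \frac{1106}{123}$)
$j - T{\left(-41 \right)} = - \frac{1}{186} - - \frac{1106}{123} = - \frac{1}{186} + \frac{1106}{123} = \frac{68531}{7626}$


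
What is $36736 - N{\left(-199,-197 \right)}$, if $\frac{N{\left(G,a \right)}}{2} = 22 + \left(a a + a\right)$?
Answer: $-40532$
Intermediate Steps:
$N{\left(G,a \right)} = 44 + 2 a + 2 a^{2}$ ($N{\left(G,a \right)} = 2 \left(22 + \left(a a + a\right)\right) = 2 \left(22 + \left(a^{2} + a\right)\right) = 2 \left(22 + \left(a + a^{2}\right)\right) = 2 \left(22 + a + a^{2}\right) = 44 + 2 a + 2 a^{2}$)
$36736 - N{\left(-199,-197 \right)} = 36736 - \left(44 + 2 \left(-197\right) + 2 \left(-197\right)^{2}\right) = 36736 - \left(44 - 394 + 2 \cdot 38809\right) = 36736 - \left(44 - 394 + 77618\right) = 36736 - 77268 = -40532$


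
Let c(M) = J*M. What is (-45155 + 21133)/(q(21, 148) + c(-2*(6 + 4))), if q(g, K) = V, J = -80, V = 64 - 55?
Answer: -24022/1609 ≈ -14.930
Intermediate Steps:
V = 9
q(g, K) = 9
c(M) = -80*M
(-45155 + 21133)/(q(21, 148) + c(-2*(6 + 4))) = (-45155 + 21133)/(9 - (-160)*(6 + 4)) = -24022/(9 - (-160)*10) = -24022/(9 - 80*(-20)) = -24022/(9 + 1600) = -24022/1609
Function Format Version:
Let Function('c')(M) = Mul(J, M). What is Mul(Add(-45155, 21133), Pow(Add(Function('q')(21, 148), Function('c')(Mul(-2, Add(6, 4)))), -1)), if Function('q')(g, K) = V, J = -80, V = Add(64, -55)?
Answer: Rational(-24022, 1609) ≈ -14.930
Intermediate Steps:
V = 9
Function('q')(g, K) = 9
Function('c')(M) = Mul(-80, M)
Mul(Add(-45155, 21133), Pow(Add(Function('q')(21, 148), Function('c')(Mul(-2, Add(6, 4)))), -1)) = Mul(Add(-45155, 21133), Pow(Add(9, Mul(-80, Mul(-2, Add(6, 4)))), -1)) = Mul(-24022, Pow(Add(9, Mul(-80, Mul(-2, 10))), -1)) = Mul(-24022, Pow(Add(9, Mul(-80, -20)), -1)) = Mul(-24022, Pow(Add(9, 1600), -1)) = Mul(-24022, Pow(1609, -1)) = Mul(-24022, Rational(1, 1609)) = Rational(-24022, 1609)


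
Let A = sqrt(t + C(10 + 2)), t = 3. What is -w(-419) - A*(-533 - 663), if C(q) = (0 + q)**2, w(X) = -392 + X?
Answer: 811 + 8372*sqrt(3) ≈ 15312.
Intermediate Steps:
C(q) = q**2
A = 7*sqrt(3) (A = sqrt(3 + (10 + 2)**2) = sqrt(3 + 12**2) = sqrt(3 + 144) = sqrt(147) = 7*sqrt(3) ≈ 12.124)
-w(-419) - A*(-533 - 663) = -(-392 - 419) - 7*sqrt(3)*(-533 - 663) = -1*(-811) - 7*sqrt(3)*(-1196) = 811 - (-8372)*sqrt(3) = 811 + 8372*sqrt(3)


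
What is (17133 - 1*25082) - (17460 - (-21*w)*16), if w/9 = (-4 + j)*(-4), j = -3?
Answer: -110081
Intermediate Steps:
w = 252 (w = 9*((-4 - 3)*(-4)) = 9*(-7*(-4)) = 9*28 = 252)
(17133 - 1*25082) - (17460 - (-21*w)*16) = (17133 - 1*25082) - (17460 - (-21*252)*16) = (17133 - 25082) - (17460 - (-5292)*16) = -7949 - (17460 - 1*(-84672)) = -7949 - (17460 + 84672) = -7949 - 1*102132 = -7949 - 102132 = -110081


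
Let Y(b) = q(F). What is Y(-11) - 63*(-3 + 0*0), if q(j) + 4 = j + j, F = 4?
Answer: 193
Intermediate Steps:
q(j) = -4 + 2*j (q(j) = -4 + (j + j) = -4 + 2*j)
Y(b) = 4 (Y(b) = -4 + 2*4 = -4 + 8 = 4)
Y(-11) - 63*(-3 + 0*0) = 4 - 63*(-3 + 0*0) = 4 - 63*(-3 + 0) = 4 - 63*(-3) = 4 + 189 = 193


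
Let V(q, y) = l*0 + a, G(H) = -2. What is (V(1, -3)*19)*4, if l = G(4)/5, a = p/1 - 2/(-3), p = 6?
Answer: 1520/3 ≈ 506.67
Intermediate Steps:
a = 20/3 (a = 6/1 - 2/(-3) = 6*1 - 2*(-⅓) = 6 + ⅔ = 20/3 ≈ 6.6667)
l = -⅖ (l = -2/5 = -2*⅕ = -⅖ ≈ -0.40000)
V(q, y) = 20/3 (V(q, y) = -⅖*0 + 20/3 = 0 + 20/3 = 20/3)
(V(1, -3)*19)*4 = ((20/3)*19)*4 = (380/3)*4 = 1520/3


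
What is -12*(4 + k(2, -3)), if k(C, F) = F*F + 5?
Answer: -216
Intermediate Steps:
k(C, F) = 5 + F² (k(C, F) = F² + 5 = 5 + F²)
-12*(4 + k(2, -3)) = -12*(4 + (5 + (-3)²)) = -12*(4 + (5 + 9)) = -12*(4 + 14) = -12*18 = -216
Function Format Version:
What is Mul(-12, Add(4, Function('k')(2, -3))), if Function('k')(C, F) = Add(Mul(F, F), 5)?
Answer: -216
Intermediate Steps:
Function('k')(C, F) = Add(5, Pow(F, 2)) (Function('k')(C, F) = Add(Pow(F, 2), 5) = Add(5, Pow(F, 2)))
Mul(-12, Add(4, Function('k')(2, -3))) = Mul(-12, Add(4, Add(5, Pow(-3, 2)))) = Mul(-12, Add(4, Add(5, 9))) = Mul(-12, Add(4, 14)) = Mul(-12, 18) = -216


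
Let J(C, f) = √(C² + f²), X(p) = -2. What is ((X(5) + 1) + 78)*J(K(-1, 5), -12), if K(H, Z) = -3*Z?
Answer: 231*√41 ≈ 1479.1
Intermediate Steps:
((X(5) + 1) + 78)*J(K(-1, 5), -12) = ((-2 + 1) + 78)*√((-3*5)² + (-12)²) = (-1 + 78)*√((-15)² + 144) = 77*√(225 + 144) = 77*√369 = 77*(3*√41) = 231*√41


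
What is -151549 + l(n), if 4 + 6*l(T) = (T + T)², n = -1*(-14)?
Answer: -151419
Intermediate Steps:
n = 14
l(T) = -⅔ + 2*T²/3 (l(T) = -⅔ + (T + T)²/6 = -⅔ + (2*T)²/6 = -⅔ + (4*T²)/6 = -⅔ + 2*T²/3)
-151549 + l(n) = -151549 + (-⅔ + (⅔)*14²) = -151549 + (-⅔ + (⅔)*196) = -151549 + (-⅔ + 392/3) = -151549 + 130 = -151419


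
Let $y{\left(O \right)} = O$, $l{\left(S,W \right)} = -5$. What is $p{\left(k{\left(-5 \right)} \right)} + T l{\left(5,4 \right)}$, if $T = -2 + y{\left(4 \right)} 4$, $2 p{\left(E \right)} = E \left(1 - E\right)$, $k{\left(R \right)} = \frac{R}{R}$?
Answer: $-70$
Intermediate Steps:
$k{\left(R \right)} = 1$
$p{\left(E \right)} = \frac{E \left(1 - E\right)}{2}$
$T = 14$ ($T = -2 + 4 \cdot 4 = -2 + 16 = 14$)
$p{\left(k{\left(-5 \right)} \right)} + T l{\left(5,4 \right)} = \frac{1}{2} \cdot 1 \left(1 - 1\right) + 14 \left(-5\right) = \frac{1}{2} \cdot 1 \left(1 - 1\right) - 70 = \frac{1}{2} \cdot 1 \cdot 0 - 70 = 0 - 70 = -70$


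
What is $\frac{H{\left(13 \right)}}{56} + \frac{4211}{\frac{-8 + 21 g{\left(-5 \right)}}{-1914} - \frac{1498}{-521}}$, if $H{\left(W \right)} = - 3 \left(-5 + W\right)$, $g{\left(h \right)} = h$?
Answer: $\frac{29385509403}{20482315} \approx 1434.7$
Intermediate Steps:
$H{\left(W \right)} = 15 - 3 W$
$\frac{H{\left(13 \right)}}{56} + \frac{4211}{\frac{-8 + 21 g{\left(-5 \right)}}{-1914} - \frac{1498}{-521}} = \frac{15 - 39}{56} + \frac{4211}{\frac{-8 + 21 \left(-5\right)}{-1914} - \frac{1498}{-521}} = \left(15 - 39\right) \frac{1}{56} + \frac{4211}{\left(-8 - 105\right) \left(- \frac{1}{1914}\right) - - \frac{1498}{521}} = \left(-24\right) \frac{1}{56} + \frac{4211}{\left(-113\right) \left(- \frac{1}{1914}\right) + \frac{1498}{521}} = - \frac{3}{7} + \frac{4211}{\frac{113}{1914} + \frac{1498}{521}} = - \frac{3}{7} + \frac{4211}{\frac{2926045}{997194}} = - \frac{3}{7} + 4211 \cdot \frac{997194}{2926045} = - \frac{3}{7} + \frac{4199183934}{2926045} = \frac{29385509403}{20482315}$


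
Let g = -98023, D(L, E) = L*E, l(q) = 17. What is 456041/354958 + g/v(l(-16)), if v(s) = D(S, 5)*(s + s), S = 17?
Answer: -8369022386/256457155 ≈ -32.633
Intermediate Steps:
D(L, E) = E*L
v(s) = 170*s (v(s) = (5*17)*(s + s) = 85*(2*s) = 170*s)
456041/354958 + g/v(l(-16)) = 456041/354958 - 98023/(170*17) = 456041*(1/354958) - 98023/2890 = 456041/354958 - 98023*1/2890 = 456041/354958 - 98023/2890 = -8369022386/256457155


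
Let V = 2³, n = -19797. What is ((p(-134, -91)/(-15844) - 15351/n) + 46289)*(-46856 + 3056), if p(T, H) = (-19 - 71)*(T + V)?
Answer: -52995066317303400/26138639 ≈ -2.0275e+9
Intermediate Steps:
V = 8
p(T, H) = -720 - 90*T (p(T, H) = (-19 - 71)*(T + 8) = -90*(8 + T) = -720 - 90*T)
((p(-134, -91)/(-15844) - 15351/n) + 46289)*(-46856 + 3056) = (((-720 - 90*(-134))/(-15844) - 15351/(-19797)) + 46289)*(-46856 + 3056) = (((-720 + 12060)*(-1/15844) - 15351*(-1/19797)) + 46289)*(-43800) = ((11340*(-1/15844) + 5117/6599) + 46289)*(-43800) = ((-2835/3961 + 5117/6599) + 46289)*(-43800) = (1560272/26138639 + 46289)*(-43800) = (1209933020943/26138639)*(-43800) = -52995066317303400/26138639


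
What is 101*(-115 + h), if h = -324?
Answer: -44339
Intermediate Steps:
101*(-115 + h) = 101*(-115 - 324) = 101*(-439) = -44339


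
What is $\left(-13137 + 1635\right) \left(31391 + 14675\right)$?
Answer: $-529851132$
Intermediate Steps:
$\left(-13137 + 1635\right) \left(31391 + 14675\right) = \left(-11502\right) 46066 = -529851132$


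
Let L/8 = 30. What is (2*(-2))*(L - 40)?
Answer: -800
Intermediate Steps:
L = 240 (L = 8*30 = 240)
(2*(-2))*(L - 40) = (2*(-2))*(240 - 40) = -4*200 = -800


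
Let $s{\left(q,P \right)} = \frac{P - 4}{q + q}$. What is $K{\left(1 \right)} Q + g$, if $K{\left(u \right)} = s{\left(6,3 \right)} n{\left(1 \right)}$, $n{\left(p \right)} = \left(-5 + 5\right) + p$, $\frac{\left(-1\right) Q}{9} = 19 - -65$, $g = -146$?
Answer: $-83$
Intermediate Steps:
$s{\left(q,P \right)} = \frac{-4 + P}{2 q}$
$Q = -756$ ($Q = - 9 \left(19 - -65\right) = - 9 \left(19 + 65\right) = \left(-9\right) 84 = -756$)
$n{\left(p \right)} = p$ ($n{\left(p \right)} = 0 + p = p$)
$K{\left(u \right)} = - \frac{1}{12}$ ($K{\left(u \right)} = \frac{-4 + 3}{2 \cdot 6} \cdot 1 = \frac{1}{2} \cdot \frac{1}{6} \left(-1\right) 1 = \left(- \frac{1}{12}\right) 1 = - \frac{1}{12}$)
$K{\left(1 \right)} Q + g = \left(- \frac{1}{12}\right) \left(-756\right) - 146 = 63 - 146 = -83$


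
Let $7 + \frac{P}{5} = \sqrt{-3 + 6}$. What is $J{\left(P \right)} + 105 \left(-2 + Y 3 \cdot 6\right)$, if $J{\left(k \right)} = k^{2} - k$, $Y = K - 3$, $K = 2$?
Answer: $-765 - 355 \sqrt{3} \approx -1379.9$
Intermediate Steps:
$P = -35 + 5 \sqrt{3}$ ($P = -35 + 5 \sqrt{-3 + 6} = -35 + 5 \sqrt{3} \approx -26.34$)
$Y = -1$ ($Y = 2 - 3 = -1$)
$J{\left(P \right)} + 105 \left(-2 + Y 3 \cdot 6\right) = \left(-35 + 5 \sqrt{3}\right) \left(-1 - \left(35 - 5 \sqrt{3}\right)\right) + 105 \left(-2 - 3 \cdot 6\right) = \left(-35 + 5 \sqrt{3}\right) \left(-36 + 5 \sqrt{3}\right) + 105 \left(-2 - 18\right) = \left(-36 + 5 \sqrt{3}\right) \left(-35 + 5 \sqrt{3}\right) + 105 \left(-2 - 18\right) = \left(-36 + 5 \sqrt{3}\right) \left(-35 + 5 \sqrt{3}\right) + 105 \left(-20\right) = \left(-36 + 5 \sqrt{3}\right) \left(-35 + 5 \sqrt{3}\right) - 2100 = -2100 + \left(-36 + 5 \sqrt{3}\right) \left(-35 + 5 \sqrt{3}\right)$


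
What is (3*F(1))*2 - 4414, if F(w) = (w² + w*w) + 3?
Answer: -4384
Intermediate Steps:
F(w) = 3 + 2*w² (F(w) = (w² + w²) + 3 = 2*w² + 3 = 3 + 2*w²)
(3*F(1))*2 - 4414 = (3*(3 + 2*1²))*2 - 4414 = (3*(3 + 2*1))*2 - 4414 = (3*(3 + 2))*2 - 4414 = (3*5)*2 - 4414 = 15*2 - 4414 = 30 - 4414 = -4384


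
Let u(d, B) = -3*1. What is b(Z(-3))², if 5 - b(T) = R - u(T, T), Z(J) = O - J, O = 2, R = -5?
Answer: 49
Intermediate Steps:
Z(J) = 2 - J
u(d, B) = -3
b(T) = 7 (b(T) = 5 - (-5 - 1*(-3)) = 5 - (-5 + 3) = 5 - 1*(-2) = 5 + 2 = 7)
b(Z(-3))² = 7² = 49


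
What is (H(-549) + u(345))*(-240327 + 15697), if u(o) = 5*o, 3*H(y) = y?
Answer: -346379460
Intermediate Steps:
H(y) = y/3
(H(-549) + u(345))*(-240327 + 15697) = ((1/3)*(-549) + 5*345)*(-240327 + 15697) = (-183 + 1725)*(-224630) = 1542*(-224630) = -346379460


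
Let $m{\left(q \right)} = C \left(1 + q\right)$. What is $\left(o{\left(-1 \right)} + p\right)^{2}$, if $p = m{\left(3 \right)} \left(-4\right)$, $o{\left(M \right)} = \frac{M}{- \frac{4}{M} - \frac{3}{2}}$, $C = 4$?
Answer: $\frac{103684}{25} \approx 4147.4$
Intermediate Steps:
$o{\left(M \right)} = \frac{M}{- \frac{3}{2} - \frac{4}{M}}$ ($o{\left(M \right)} = \frac{M}{- \frac{4}{M} - \frac{3}{2}} = \frac{M}{- \frac{3}{2} - \frac{4}{M}}$)
$m{\left(q \right)} = 4 + 4 q$ ($m{\left(q \right)} = 4 \left(1 + q\right) = 4 + 4 q$)
$p = -64$ ($p = \left(4 + 4 \cdot 3\right) \left(-4\right) = \left(4 + 12\right) \left(-4\right) = 16 \left(-4\right) = -64$)
$\left(o{\left(-1 \right)} + p\right)^{2} = \left(- \frac{2 \left(-1\right)^{2}}{8 + 3 \left(-1\right)} - 64\right)^{2} = \left(\left(-2\right) 1 \frac{1}{8 - 3} - 64\right)^{2} = \left(\left(-2\right) 1 \cdot \frac{1}{5} - 64\right)^{2} = \left(- \frac{2}{5} - 64\right)^{2} = \left(- \frac{322}{5}\right)^{2} = \frac{103684}{25}$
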